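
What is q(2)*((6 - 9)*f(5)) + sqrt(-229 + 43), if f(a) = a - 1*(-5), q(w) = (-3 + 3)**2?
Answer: I*sqrt(186) ≈ 13.638*I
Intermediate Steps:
q(w) = 0 (q(w) = 0**2 = 0)
f(a) = 5 + a (f(a) = a + 5 = 5 + a)
q(2)*((6 - 9)*f(5)) + sqrt(-229 + 43) = 0*((6 - 9)*(5 + 5)) + sqrt(-229 + 43) = 0*(-3*10) + sqrt(-186) = 0*(-30) + I*sqrt(186) = 0 + I*sqrt(186) = I*sqrt(186)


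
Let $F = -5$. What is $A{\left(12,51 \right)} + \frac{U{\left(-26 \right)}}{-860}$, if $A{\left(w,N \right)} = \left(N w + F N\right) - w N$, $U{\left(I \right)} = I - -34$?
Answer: $- \frac{54827}{215} \approx -255.01$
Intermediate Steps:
$U{\left(I \right)} = 34 + I$ ($U{\left(I \right)} = I + 34 = 34 + I$)
$A{\left(w,N \right)} = - 5 N$ ($A{\left(w,N \right)} = \left(N w - 5 N\right) - w N = \left(- 5 N + N w\right) - N w = - 5 N$)
$A{\left(12,51 \right)} + \frac{U{\left(-26 \right)}}{-860} = \left(-5\right) 51 + \frac{34 - 26}{-860} = -255 + 8 \left(- \frac{1}{860}\right) = -255 - \frac{2}{215} = - \frac{54827}{215}$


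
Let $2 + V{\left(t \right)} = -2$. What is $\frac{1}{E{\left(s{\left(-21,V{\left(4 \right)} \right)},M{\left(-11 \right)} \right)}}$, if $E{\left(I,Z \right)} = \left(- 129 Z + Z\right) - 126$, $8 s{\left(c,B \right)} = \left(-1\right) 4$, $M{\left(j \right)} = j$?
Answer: $\frac{1}{1282} \approx 0.00078003$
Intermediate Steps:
$V{\left(t \right)} = -4$ ($V{\left(t \right)} = -2 - 2 = -4$)
$s{\left(c,B \right)} = - \frac{1}{2}$ ($s{\left(c,B \right)} = \frac{\left(-1\right) 4}{8} = \frac{1}{8} \left(-4\right) = - \frac{1}{2}$)
$E{\left(I,Z \right)} = -126 - 128 Z$ ($E{\left(I,Z \right)} = - 128 Z - 126 = -126 - 128 Z$)
$\frac{1}{E{\left(s{\left(-21,V{\left(4 \right)} \right)},M{\left(-11 \right)} \right)}} = \frac{1}{-126 - -1408} = \frac{1}{-126 + 1408} = \frac{1}{1282}$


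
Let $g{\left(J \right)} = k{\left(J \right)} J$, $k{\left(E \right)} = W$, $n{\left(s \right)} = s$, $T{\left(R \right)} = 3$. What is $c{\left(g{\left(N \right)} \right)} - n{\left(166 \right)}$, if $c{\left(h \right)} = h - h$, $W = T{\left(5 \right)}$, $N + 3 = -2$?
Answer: $-166$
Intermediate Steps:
$N = -5$ ($N = -3 - 2 = -5$)
$W = 3$
$k{\left(E \right)} = 3$
$g{\left(J \right)} = 3 J$
$c{\left(h \right)} = 0$
$c{\left(g{\left(N \right)} \right)} - n{\left(166 \right)} = 0 - 166 = -166$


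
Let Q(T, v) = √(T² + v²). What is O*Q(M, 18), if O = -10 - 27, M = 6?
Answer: -222*√10 ≈ -702.03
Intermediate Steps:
O = -37
O*Q(M, 18) = -37*√(6² + 18²) = -37*√(36 + 324) = -222*√10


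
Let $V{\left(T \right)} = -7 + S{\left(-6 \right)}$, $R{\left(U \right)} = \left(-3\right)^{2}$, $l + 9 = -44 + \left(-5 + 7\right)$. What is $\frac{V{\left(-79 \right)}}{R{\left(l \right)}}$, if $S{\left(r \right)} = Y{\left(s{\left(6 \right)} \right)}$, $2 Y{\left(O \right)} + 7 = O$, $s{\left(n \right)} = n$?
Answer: $- \frac{5}{6} \approx -0.83333$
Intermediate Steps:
$Y{\left(O \right)} = - \frac{7}{2} + \frac{O}{2}$
$l = -51$ ($l = -9 + \left(-44 + \left(-5 + 7\right)\right) = -9 + \left(-44 + 2\right) = -9 - 42 = -51$)
$R{\left(U \right)} = 9$
$S{\left(r \right)} = - \frac{1}{2}$ ($S{\left(r \right)} = - \frac{7}{2} + \frac{1}{2} \cdot 6 = - \frac{7}{2} + 3 = - \frac{1}{2}$)
$V{\left(T \right)} = - \frac{15}{2}$ ($V{\left(T \right)} = -7 - \frac{1}{2} = - \frac{15}{2}$)
$\frac{V{\left(-79 \right)}}{R{\left(l \right)}} = - \frac{15}{2 \cdot 9} = \left(- \frac{15}{2}\right) \frac{1}{9} = - \frac{5}{6}$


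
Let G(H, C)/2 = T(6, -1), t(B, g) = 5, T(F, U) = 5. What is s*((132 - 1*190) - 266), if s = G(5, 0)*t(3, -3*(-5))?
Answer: -16200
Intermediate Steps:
G(H, C) = 10 (G(H, C) = 2*5 = 10)
s = 50 (s = 10*5 = 50)
s*((132 - 1*190) - 266) = 50*((132 - 1*190) - 266) = 50*((132 - 190) - 266) = 50*(-58 - 266) = 50*(-324) = -16200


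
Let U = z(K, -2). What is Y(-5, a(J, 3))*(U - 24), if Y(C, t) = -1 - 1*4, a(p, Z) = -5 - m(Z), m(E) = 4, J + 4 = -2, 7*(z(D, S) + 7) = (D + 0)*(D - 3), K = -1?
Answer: 1065/7 ≈ 152.14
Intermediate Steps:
z(D, S) = -7 + D*(-3 + D)/7 (z(D, S) = -7 + ((D + 0)*(D - 3))/7 = -7 + (D*(-3 + D))/7 = -7 + D*(-3 + D)/7)
U = -45/7 (U = -7 - 3/7*(-1) + (1/7)*(-1)**2 = -7 + 3/7 + (1/7)*1 = -7 + 3/7 + 1/7 = -45/7 ≈ -6.4286)
J = -6 (J = -4 - 2 = -6)
a(p, Z) = -9 (a(p, Z) = -5 - 1*4 = -5 - 4 = -9)
Y(C, t) = -5 (Y(C, t) = -1 - 4 = -5)
Y(-5, a(J, 3))*(U - 24) = -5*(-45/7 - 24) = -5*(-213/7) = 1065/7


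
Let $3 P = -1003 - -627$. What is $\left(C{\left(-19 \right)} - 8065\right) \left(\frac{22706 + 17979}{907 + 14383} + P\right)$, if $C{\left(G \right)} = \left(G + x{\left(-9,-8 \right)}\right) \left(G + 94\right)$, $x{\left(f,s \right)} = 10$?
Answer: $\frac{4917984890}{4587} \approx 1.0722 \cdot 10^{6}$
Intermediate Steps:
$P = - \frac{376}{3}$ ($P = \frac{-1003 - -627}{3} = \frac{-1003 + 627}{3} = \frac{1}{3} \left(-376\right) = - \frac{376}{3} \approx -125.33$)
$C{\left(G \right)} = \left(10 + G\right) \left(94 + G\right)$ ($C{\left(G \right)} = \left(G + 10\right) \left(G + 94\right) = \left(10 + G\right) \left(94 + G\right)$)
$\left(C{\left(-19 \right)} - 8065\right) \left(\frac{22706 + 17979}{907 + 14383} + P\right) = \left(\left(940 + \left(-19\right)^{2} + 104 \left(-19\right)\right) - 8065\right) \left(\frac{22706 + 17979}{907 + 14383} - \frac{376}{3}\right) = \left(\left(940 + 361 - 1976\right) - 8065\right) \left(\frac{40685}{15290} - \frac{376}{3}\right) = \left(-675 - 8065\right) \left(40685 \cdot \frac{1}{15290} - \frac{376}{3}\right) = - 8740 \left(\frac{8137}{3058} - \frac{376}{3}\right) = \left(-8740\right) \left(- \frac{1125397}{9174}\right) = \frac{4917984890}{4587}$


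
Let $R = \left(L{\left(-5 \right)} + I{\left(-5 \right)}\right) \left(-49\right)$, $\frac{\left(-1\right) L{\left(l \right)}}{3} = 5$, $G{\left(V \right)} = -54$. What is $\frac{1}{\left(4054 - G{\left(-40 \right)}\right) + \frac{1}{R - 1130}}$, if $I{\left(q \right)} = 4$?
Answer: $\frac{591}{2427827} \approx 0.00024343$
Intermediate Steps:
$L{\left(l \right)} = -15$ ($L{\left(l \right)} = \left(-3\right) 5 = -15$)
$R = 539$ ($R = \left(-15 + 4\right) \left(-49\right) = \left(-11\right) \left(-49\right) = 539$)
$\frac{1}{\left(4054 - G{\left(-40 \right)}\right) + \frac{1}{R - 1130}} = \frac{1}{\left(4054 - -54\right) + \frac{1}{539 - 1130}} = \frac{1}{\left(4054 + 54\right) + \frac{1}{-591}} = \frac{1}{4108 - \frac{1}{591}} = \frac{1}{\frac{2427827}{591}} = \frac{591}{2427827}$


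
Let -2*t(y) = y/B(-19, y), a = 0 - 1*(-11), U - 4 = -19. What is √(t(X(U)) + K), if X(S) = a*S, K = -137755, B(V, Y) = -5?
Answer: I*√551086/2 ≈ 371.18*I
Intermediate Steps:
U = -15 (U = 4 - 19 = -15)
a = 11 (a = 0 + 11 = 11)
X(S) = 11*S
t(y) = y/10 (t(y) = -y/(2*(-5)) = -y*(-1)/(2*5) = -(-1)*y/10 = y/10)
√(t(X(U)) + K) = √((11*(-15))/10 - 137755) = √((⅒)*(-165) - 137755) = √(-33/2 - 137755) = √(-275543/2) = I*√551086/2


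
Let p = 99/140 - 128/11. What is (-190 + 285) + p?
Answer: 129469/1540 ≈ 84.071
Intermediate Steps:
p = -16831/1540 (p = 99*(1/140) - 128*1/11 = 99/140 - 128/11 = -16831/1540 ≈ -10.929)
(-190 + 285) + p = (-190 + 285) - 16831/1540 = 95 - 16831/1540 = 129469/1540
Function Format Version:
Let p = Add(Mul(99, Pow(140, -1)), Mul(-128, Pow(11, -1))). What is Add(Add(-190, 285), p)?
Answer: Rational(129469, 1540) ≈ 84.071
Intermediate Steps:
p = Rational(-16831, 1540) (p = Add(Mul(99, Rational(1, 140)), Mul(-128, Rational(1, 11))) = Add(Rational(99, 140), Rational(-128, 11)) = Rational(-16831, 1540) ≈ -10.929)
Add(Add(-190, 285), p) = Add(Add(-190, 285), Rational(-16831, 1540)) = Add(95, Rational(-16831, 1540)) = Rational(129469, 1540)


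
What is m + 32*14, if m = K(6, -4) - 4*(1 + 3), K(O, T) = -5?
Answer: 427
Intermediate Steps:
m = -21 (m = -5 - 4*(1 + 3) = -5 - 4*4 = -5 - 16 = -21)
m + 32*14 = -21 + 32*14 = -21 + 448 = 427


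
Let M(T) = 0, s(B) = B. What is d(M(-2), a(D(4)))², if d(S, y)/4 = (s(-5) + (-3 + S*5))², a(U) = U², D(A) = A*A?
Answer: 65536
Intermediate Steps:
D(A) = A²
d(S, y) = 4*(-8 + 5*S)² (d(S, y) = 4*(-5 + (-3 + S*5))² = 4*(-5 + (-3 + 5*S))² = 4*(-8 + 5*S)²)
d(M(-2), a(D(4)))² = (4*(-8 + 5*0)²)² = (4*(-8 + 0)²)² = (4*(-8)²)² = (4*64)² = 256² = 65536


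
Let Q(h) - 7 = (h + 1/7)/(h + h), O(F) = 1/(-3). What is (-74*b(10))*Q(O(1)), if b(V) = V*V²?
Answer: -3774000/7 ≈ -5.3914e+5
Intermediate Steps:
O(F) = -⅓
b(V) = V³
Q(h) = 7 + (⅐ + h)/(2*h) (Q(h) = 7 + (h + 1/7)/(h + h) = 7 + (h + ⅐)/((2*h)) = 7 + (⅐ + h)*(1/(2*h)) = 7 + (⅐ + h)/(2*h))
(-74*b(10))*Q(O(1)) = (-74*10³)*((1 + 105*(-⅓))/(14*(-⅓))) = (-74*1000)*((1/14)*(-3)*(1 - 35)) = -37000*(-3)*(-34)/7 = -74000*51/7 = -3774000/7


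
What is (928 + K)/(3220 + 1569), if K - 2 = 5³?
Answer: 1055/4789 ≈ 0.22030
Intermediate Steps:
K = 127 (K = 2 + 5³ = 2 + 125 = 127)
(928 + K)/(3220 + 1569) = (928 + 127)/(3220 + 1569) = 1055/4789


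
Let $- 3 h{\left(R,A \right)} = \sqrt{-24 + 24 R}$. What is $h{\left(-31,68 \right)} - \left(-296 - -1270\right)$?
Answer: $-974 - \frac{16 i \sqrt{3}}{3} \approx -974.0 - 9.2376 i$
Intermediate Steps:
$h{\left(R,A \right)} = - \frac{\sqrt{-24 + 24 R}}{3}$
$h{\left(-31,68 \right)} - \left(-296 - -1270\right) = - \frac{2 \sqrt{-6 + 6 \left(-31\right)}}{3} - \left(-296 - -1270\right) = - \frac{2 \sqrt{-6 - 186}}{3} - \left(-296 + 1270\right) = - \frac{2 \sqrt{-192}}{3} - 974 = - \frac{2 \cdot 8 i \sqrt{3}}{3} - 974 = - \frac{16 i \sqrt{3}}{3} - 974 = -974 - \frac{16 i \sqrt{3}}{3}$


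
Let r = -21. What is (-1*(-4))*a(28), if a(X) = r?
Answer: -84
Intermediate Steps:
a(X) = -21
(-1*(-4))*a(28) = -1*(-4)*(-21) = 4*(-21) = -84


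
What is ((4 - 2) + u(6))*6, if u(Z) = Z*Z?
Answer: 228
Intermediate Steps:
u(Z) = Z²
((4 - 2) + u(6))*6 = ((4 - 2) + 6²)*6 = (2 + 36)*6 = 38*6 = 228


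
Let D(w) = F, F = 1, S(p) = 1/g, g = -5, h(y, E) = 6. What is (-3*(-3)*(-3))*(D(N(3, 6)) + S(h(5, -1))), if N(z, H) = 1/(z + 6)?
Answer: -108/5 ≈ -21.600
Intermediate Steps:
N(z, H) = 1/(6 + z)
S(p) = -1/5 (S(p) = 1/(-5) = -1/5)
D(w) = 1
(-3*(-3)*(-3))*(D(N(3, 6)) + S(h(5, -1))) = (-3*(-3)*(-3))*(1 - 1/5) = (9*(-3))*(4/5) = -27*4/5 = -108/5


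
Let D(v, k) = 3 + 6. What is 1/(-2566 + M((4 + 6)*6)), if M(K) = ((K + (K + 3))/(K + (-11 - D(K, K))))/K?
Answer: -800/2052759 ≈ -0.00038972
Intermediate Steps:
D(v, k) = 9
M(K) = (3 + 2*K)/(K*(-20 + K)) (M(K) = ((K + (K + 3))/(K + (-11 - 1*9)))/K = ((K + (3 + K))/(K + (-11 - 9)))/K = ((3 + 2*K)/(K - 20))/K = ((3 + 2*K)/(-20 + K))/K = (3 + 2*K)/(K*(-20 + K)))
1/(-2566 + M((4 + 6)*6)) = 1/(-2566 + (3 + 2*((4 + 6)*6))/((((4 + 6)*6))*(-20 + (4 + 6)*6))) = 1/(-2566 + (3 + 2*(10*6))/(((10*6))*(-20 + 10*6))) = 1/(-2566 + (3 + 2*60)/(60*(-20 + 60))) = 1/(-2566 + (1/60)*(3 + 120)/40) = 1/(-2566 + (1/60)*(1/40)*123) = 1/(-2566 + 41/800) = 1/(-2052759/800) = -800/2052759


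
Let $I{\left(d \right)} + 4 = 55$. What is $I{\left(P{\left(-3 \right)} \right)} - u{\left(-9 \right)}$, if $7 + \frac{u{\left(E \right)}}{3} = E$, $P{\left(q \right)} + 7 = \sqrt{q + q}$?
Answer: $99$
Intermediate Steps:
$P{\left(q \right)} = -7 + \sqrt{2} \sqrt{q}$ ($P{\left(q \right)} = -7 + \sqrt{q + q} = -7 + \sqrt{2 q} = -7 + \sqrt{2} \sqrt{q}$)
$u{\left(E \right)} = -21 + 3 E$
$I{\left(d \right)} = 51$ ($I{\left(d \right)} = -4 + 55 = 51$)
$I{\left(P{\left(-3 \right)} \right)} - u{\left(-9 \right)} = 51 - \left(-21 + 3 \left(-9\right)\right) = 51 - \left(-21 - 27\right) = 51 - -48 = 51 + 48 = 99$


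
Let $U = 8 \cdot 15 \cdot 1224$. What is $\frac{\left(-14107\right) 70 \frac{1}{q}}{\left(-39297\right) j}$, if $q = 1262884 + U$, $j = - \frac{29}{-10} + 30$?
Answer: $\frac{352675}{650944076919} \approx 5.4179 \cdot 10^{-7}$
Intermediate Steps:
$U = 146880$ ($U = 120 \cdot 1224 = 146880$)
$j = \frac{329}{10}$ ($j = \left(-29\right) \left(- \frac{1}{10}\right) + 30 = \frac{29}{10} + 30 = \frac{329}{10} \approx 32.9$)
$q = 1409764$ ($q = 1262884 + 146880 = 1409764$)
$\frac{\left(-14107\right) 70 \frac{1}{q}}{\left(-39297\right) j} = \frac{\left(-14107\right) 70 \cdot \frac{1}{1409764}}{\left(-39297\right) \frac{329}{10}} = \frac{\left(-987490\right) \frac{1}{1409764}}{- \frac{12928713}{10}} = \left(- \frac{493745}{704882}\right) \left(- \frac{10}{12928713}\right) = \frac{352675}{650944076919}$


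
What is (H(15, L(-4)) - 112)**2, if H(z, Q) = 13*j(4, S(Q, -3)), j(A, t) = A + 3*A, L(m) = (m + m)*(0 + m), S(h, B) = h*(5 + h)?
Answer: 9216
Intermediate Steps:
L(m) = 2*m**2 (L(m) = (2*m)*m = 2*m**2)
j(A, t) = 4*A
H(z, Q) = 208 (H(z, Q) = 13*(4*4) = 13*16 = 208)
(H(15, L(-4)) - 112)**2 = (208 - 112)**2 = 96**2 = 9216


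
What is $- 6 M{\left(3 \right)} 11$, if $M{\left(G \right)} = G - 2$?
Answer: $-66$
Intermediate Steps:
$M{\left(G \right)} = -2 + G$
$- 6 M{\left(3 \right)} 11 = - 6 \left(-2 + 3\right) 11 = \left(-6\right) 1 \cdot 11 = \left(-6\right) 11 = -66$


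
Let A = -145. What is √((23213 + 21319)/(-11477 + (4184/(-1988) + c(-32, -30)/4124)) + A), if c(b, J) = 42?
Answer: I*√254363591658793102449/1307104077 ≈ 12.202*I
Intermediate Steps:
√((23213 + 21319)/(-11477 + (4184/(-1988) + c(-32, -30)/4124)) + A) = √((23213 + 21319)/(-11477 + (4184/(-1988) + 42/4124)) - 145) = √(44532/(-11477 + (4184*(-1/1988) + 42*(1/4124))) - 145) = √(44532/(-11477 + (-1046/497 + 21/2062)) - 145) = √(44532/(-11477 - 2146415/1024814) - 145) = √(44532/(-11763936693/1024814) - 145) = √(44532*(-1024814/11763936693) - 145) = √(-5070779672/1307104077 - 145) = √(-194600870837/1307104077) = I*√254363591658793102449/1307104077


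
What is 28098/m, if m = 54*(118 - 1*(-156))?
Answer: 1561/822 ≈ 1.8990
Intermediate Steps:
m = 14796 (m = 54*(118 + 156) = 54*274 = 14796)
28098/m = 28098/14796 = 28098*(1/14796) = 1561/822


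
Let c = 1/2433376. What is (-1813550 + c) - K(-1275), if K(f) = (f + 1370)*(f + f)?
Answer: -3823563708799/2433376 ≈ -1.5713e+6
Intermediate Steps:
K(f) = 2*f*(1370 + f) (K(f) = (1370 + f)*(2*f) = 2*f*(1370 + f))
c = 1/2433376 ≈ 4.1095e-7
(-1813550 + c) - K(-1275) = (-1813550 + 1/2433376) - 2*(-1275)*(1370 - 1275) = -4413049044799/2433376 - 2*(-1275)*95 = -4413049044799/2433376 - 1*(-242250) = -4413049044799/2433376 + 242250 = -3823563708799/2433376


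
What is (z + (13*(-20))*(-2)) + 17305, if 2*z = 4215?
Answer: 39865/2 ≈ 19933.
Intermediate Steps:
z = 4215/2 (z = (1/2)*4215 = 4215/2 ≈ 2107.5)
(z + (13*(-20))*(-2)) + 17305 = (4215/2 + (13*(-20))*(-2)) + 17305 = (4215/2 - 260*(-2)) + 17305 = (4215/2 + 520) + 17305 = 5255/2 + 17305 = 39865/2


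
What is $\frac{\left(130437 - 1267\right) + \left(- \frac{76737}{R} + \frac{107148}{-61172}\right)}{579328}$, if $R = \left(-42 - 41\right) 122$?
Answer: $\frac{274024251943}{1228944501248} \approx 0.22298$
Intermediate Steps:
$R = -10126$ ($R = \left(-83\right) 122 = -10126$)
$\frac{\left(130437 - 1267\right) + \left(- \frac{76737}{R} + \frac{107148}{-61172}\right)}{579328} = \frac{\left(130437 - 1267\right) + \left(- \frac{76737}{-10126} + \frac{107148}{-61172}\right)}{579328} = \left(129170 + \left(\left(-76737\right) \left(- \frac{1}{10126}\right) + 107148 \left(- \frac{1}{61172}\right)\right)\right) \frac{1}{579328} = \left(129170 + \left(\frac{76737}{10126} - \frac{26787}{15293}\right)\right) \frac{1}{579328} = \left(129170 + \frac{902293779}{154856918}\right) \frac{1}{579328} = \frac{20003770391839}{154856918} \cdot \frac{1}{579328} = \frac{274024251943}{1228944501248}$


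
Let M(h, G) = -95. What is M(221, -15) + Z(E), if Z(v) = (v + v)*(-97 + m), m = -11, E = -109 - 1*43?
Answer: 32737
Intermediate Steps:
E = -152 (E = -109 - 43 = -152)
Z(v) = -216*v (Z(v) = (v + v)*(-97 - 11) = (2*v)*(-108) = -216*v)
M(221, -15) + Z(E) = -95 - 216*(-152) = -95 + 32832 = 32737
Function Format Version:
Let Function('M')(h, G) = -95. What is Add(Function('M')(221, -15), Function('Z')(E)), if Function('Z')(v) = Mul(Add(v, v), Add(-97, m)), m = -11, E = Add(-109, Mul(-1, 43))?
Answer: 32737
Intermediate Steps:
E = -152 (E = Add(-109, -43) = -152)
Function('Z')(v) = Mul(-216, v) (Function('Z')(v) = Mul(Add(v, v), Add(-97, -11)) = Mul(Mul(2, v), -108) = Mul(-216, v))
Add(Function('M')(221, -15), Function('Z')(E)) = Add(-95, Mul(-216, -152)) = Add(-95, 32832) = 32737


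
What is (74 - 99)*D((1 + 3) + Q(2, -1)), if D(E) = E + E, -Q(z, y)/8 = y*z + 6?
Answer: 1400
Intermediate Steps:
Q(z, y) = -48 - 8*y*z (Q(z, y) = -8*(y*z + 6) = -8*(6 + y*z) = -48 - 8*y*z)
D(E) = 2*E
(74 - 99)*D((1 + 3) + Q(2, -1)) = (74 - 99)*(2*((1 + 3) + (-48 - 8*(-1)*2))) = -50*(4 + (-48 + 16)) = -50*(4 - 32) = -50*(-28) = -25*(-56) = 1400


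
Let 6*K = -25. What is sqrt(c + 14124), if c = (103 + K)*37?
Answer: sqrt(640110)/6 ≈ 133.34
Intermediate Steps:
K = -25/6 (K = (1/6)*(-25) = -25/6 ≈ -4.1667)
c = 21941/6 (c = (103 - 25/6)*37 = (593/6)*37 = 21941/6 ≈ 3656.8)
sqrt(c + 14124) = sqrt(21941/6 + 14124) = sqrt(106685/6) = sqrt(640110)/6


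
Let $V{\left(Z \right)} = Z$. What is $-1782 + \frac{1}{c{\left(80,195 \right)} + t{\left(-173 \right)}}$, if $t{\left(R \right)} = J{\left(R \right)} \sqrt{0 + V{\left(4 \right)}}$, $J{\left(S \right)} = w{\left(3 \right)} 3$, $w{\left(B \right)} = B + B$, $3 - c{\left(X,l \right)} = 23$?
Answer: $- \frac{28511}{16} \approx -1781.9$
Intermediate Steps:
$c{\left(X,l \right)} = -20$ ($c{\left(X,l \right)} = 3 - 23 = -20$)
$w{\left(B \right)} = 2 B$
$J{\left(S \right)} = 18$ ($J{\left(S \right)} = 2 \cdot 3 \cdot 3 = 6 \cdot 3 = 18$)
$t{\left(R \right)} = 36$ ($t{\left(R \right)} = 18 \sqrt{0 + 4} = 18 \sqrt{4} = 18 \cdot 2 = 36$)
$-1782 + \frac{1}{c{\left(80,195 \right)} + t{\left(-173 \right)}} = -1782 + \frac{1}{-20 + 36} = -1782 + \frac{1}{16} = - \frac{28511}{16}$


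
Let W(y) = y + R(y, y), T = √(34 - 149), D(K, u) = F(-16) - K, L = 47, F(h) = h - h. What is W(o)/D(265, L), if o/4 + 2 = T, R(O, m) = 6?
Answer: 2/265 - 4*I*√115/265 ≈ 0.0075472 - 0.16187*I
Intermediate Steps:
F(h) = 0
D(K, u) = -K (D(K, u) = 0 - K = -K)
T = I*√115 (T = √(-115) = I*√115 ≈ 10.724*I)
o = -8 + 4*I*√115 (o = -8 + 4*(I*√115) = -8 + 4*I*√115 ≈ -8.0 + 42.895*I)
W(y) = 6 + y (W(y) = y + 6 = 6 + y)
W(o)/D(265, L) = (6 + (-8 + 4*I*√115))/((-1*265)) = (-2 + 4*I*√115)/(-265) = (-2 + 4*I*√115)*(-1/265) = 2/265 - 4*I*√115/265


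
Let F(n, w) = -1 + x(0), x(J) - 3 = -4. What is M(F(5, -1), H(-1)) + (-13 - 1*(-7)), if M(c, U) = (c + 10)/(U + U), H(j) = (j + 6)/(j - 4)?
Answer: -10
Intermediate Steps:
x(J) = -1 (x(J) = 3 - 4 = -1)
H(j) = (6 + j)/(-4 + j)
F(n, w) = -2 (F(n, w) = -1 - 1 = -2)
M(c, U) = (10 + c)/(2*U) (M(c, U) = (10 + c)/((2*U)) = (10 + c)*(1/(2*U)) = (10 + c)/(2*U))
M(F(5, -1), H(-1)) + (-13 - 1*(-7)) = (10 - 2)/(2*(((6 - 1)/(-4 - 1)))) + (-13 - 1*(-7)) = (1/2)*8/(5/(-5)) + (-13 + 7) = (1/2)*8/(-1/5*5) - 6 = (1/2)*8/(-1) - 6 = (1/2)*(-1)*8 - 6 = -4 - 6 = -10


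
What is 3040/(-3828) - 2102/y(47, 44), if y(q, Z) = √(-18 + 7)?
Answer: -760/957 + 2102*I*√11/11 ≈ -0.79415 + 633.78*I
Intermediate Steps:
y(q, Z) = I*√11 (y(q, Z) = √(-11) = I*√11)
3040/(-3828) - 2102/y(47, 44) = 3040/(-3828) - 2102*(-I*√11/11) = 3040*(-1/3828) - (-2102)*I*√11/11 = -760/957 + 2102*I*√11/11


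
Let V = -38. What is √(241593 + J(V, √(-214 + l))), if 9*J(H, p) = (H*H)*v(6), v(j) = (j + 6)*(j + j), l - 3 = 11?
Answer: √264697 ≈ 514.49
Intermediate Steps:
l = 14 (l = 3 + 11 = 14)
v(j) = 2*j*(6 + j) (v(j) = (6 + j)*(2*j) = 2*j*(6 + j))
J(H, p) = 16*H² (J(H, p) = ((H*H)*(2*6*(6 + 6)))/9 = (H²*(2*6*12))/9 = (H²*144)/9 = (144*H²)/9 = 16*H²)
√(241593 + J(V, √(-214 + l))) = √(241593 + 16*(-38)²) = √(241593 + 16*1444) = √(241593 + 23104) = √264697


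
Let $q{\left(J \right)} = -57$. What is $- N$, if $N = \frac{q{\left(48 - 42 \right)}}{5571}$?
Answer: $\frac{19}{1857} \approx 0.010232$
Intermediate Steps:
$N = - \frac{19}{1857}$ ($N = - \frac{57}{5571} = \left(-57\right) \frac{1}{5571} = - \frac{19}{1857} \approx -0.010232$)
$- N = \left(-1\right) \left(- \frac{19}{1857}\right) = \frac{19}{1857}$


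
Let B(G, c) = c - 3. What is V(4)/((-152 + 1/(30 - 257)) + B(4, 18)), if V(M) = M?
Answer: -227/7775 ≈ -0.029196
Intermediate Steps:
B(G, c) = -3 + c
V(4)/((-152 + 1/(30 - 257)) + B(4, 18)) = 4/((-152 + 1/(30 - 257)) + (-3 + 18)) = 4/((-152 + 1/(-227)) + 15) = 4/((-152 - 1/227) + 15) = 4/(-34505/227 + 15) = 4/(-31100/227) = 4*(-227/31100) = -227/7775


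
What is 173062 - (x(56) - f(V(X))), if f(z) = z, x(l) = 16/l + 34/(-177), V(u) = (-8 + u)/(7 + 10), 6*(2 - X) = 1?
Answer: 7290390587/42126 ≈ 1.7306e+5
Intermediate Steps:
X = 11/6 (X = 2 - ⅙*1 = 2 - ⅙ = 11/6 ≈ 1.8333)
V(u) = -8/17 + u/17 (V(u) = (-8 + u)/17 = (-8 + u)*(1/17) = -8/17 + u/17)
x(l) = -34/177 + 16/l (x(l) = 16/l + 34*(-1/177) = 16/l - 34/177 = -34/177 + 16/l)
173062 - (x(56) - f(V(X))) = 173062 - ((-34/177 + 16/56) - (-8/17 + (1/17)*(11/6))) = 173062 - ((-34/177 + 16*(1/56)) - (-8/17 + 11/102)) = 173062 - ((-34/177 + 2/7) - 1*(-37/102)) = 173062 - (116/1239 + 37/102) = 173062 - 1*19225/42126 = 173062 - 19225/42126 = 7290390587/42126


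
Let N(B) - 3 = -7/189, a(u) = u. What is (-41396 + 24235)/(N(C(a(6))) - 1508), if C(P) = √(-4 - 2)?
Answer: 463347/40636 ≈ 11.402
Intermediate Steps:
C(P) = I*√6 (C(P) = √(-6) = I*√6)
N(B) = 80/27 (N(B) = 3 - 7/189 = 3 - 7*1/189 = 3 - 1/27 = 80/27)
(-41396 + 24235)/(N(C(a(6))) - 1508) = (-41396 + 24235)/(80/27 - 1508) = -17161/(-40636/27) = -17161*(-27/40636) = 463347/40636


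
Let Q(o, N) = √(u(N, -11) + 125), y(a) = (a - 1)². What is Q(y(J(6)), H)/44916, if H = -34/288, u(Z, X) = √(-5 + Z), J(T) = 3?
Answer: √(4500 + 3*I*√737)/269496 ≈ 0.00024893 + 2.2524e-6*I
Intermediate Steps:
y(a) = (-1 + a)²
H = -17/144 (H = -34*1/288 = -17/144 ≈ -0.11806)
Q(o, N) = √(125 + √(-5 + N)) (Q(o, N) = √(√(-5 + N) + 125) = √(125 + √(-5 + N)))
Q(y(J(6)), H)/44916 = √(125 + √(-5 - 17/144))/44916 = √(125 + √(-737/144))*(1/44916) = √(125 + I*√737/12)*(1/44916) = √(125 + I*√737/12)/44916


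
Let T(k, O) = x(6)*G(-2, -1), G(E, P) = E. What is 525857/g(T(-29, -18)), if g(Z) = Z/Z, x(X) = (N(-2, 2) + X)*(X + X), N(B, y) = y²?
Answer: 525857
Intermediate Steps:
x(X) = 2*X*(4 + X) (x(X) = (2² + X)*(X + X) = (4 + X)*(2*X) = 2*X*(4 + X))
T(k, O) = -240 (T(k, O) = (2*6*(4 + 6))*(-2) = (2*6*10)*(-2) = 120*(-2) = -240)
g(Z) = 1
525857/g(T(-29, -18)) = 525857/1 = 525857*1 = 525857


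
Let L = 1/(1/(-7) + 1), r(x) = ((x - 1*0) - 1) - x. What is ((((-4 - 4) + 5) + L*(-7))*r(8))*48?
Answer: 536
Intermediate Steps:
r(x) = -1 (r(x) = ((x + 0) - 1) - x = (x - 1) - x = (-1 + x) - x = -1)
L = 7/6 (L = 1/(-⅐ + 1) = 1/(6/7) = 7/6 ≈ 1.1667)
((((-4 - 4) + 5) + L*(-7))*r(8))*48 = ((((-4 - 4) + 5) + (7/6)*(-7))*(-1))*48 = (((-8 + 5) - 49/6)*(-1))*48 = ((-3 - 49/6)*(-1))*48 = -67/6*(-1)*48 = (67/6)*48 = 536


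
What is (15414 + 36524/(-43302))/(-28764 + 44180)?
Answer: 83427563/83442954 ≈ 0.99982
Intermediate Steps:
(15414 + 36524/(-43302))/(-28764 + 44180) = (15414 + 36524*(-1/43302))/15416 = (15414 - 18262/21651)*(1/15416) = (333710252/21651)*(1/15416) = 83427563/83442954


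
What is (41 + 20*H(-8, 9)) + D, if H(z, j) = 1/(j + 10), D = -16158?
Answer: -306203/19 ≈ -16116.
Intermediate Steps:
H(z, j) = 1/(10 + j)
(41 + 20*H(-8, 9)) + D = (41 + 20/(10 + 9)) - 16158 = (41 + 20/19) - 16158 = 799/19 - 16158 = -306203/19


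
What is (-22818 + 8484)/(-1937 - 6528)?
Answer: 14334/8465 ≈ 1.6933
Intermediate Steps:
(-22818 + 8484)/(-1937 - 6528) = -14334/(-8465) = -14334*(-1/8465) = 14334/8465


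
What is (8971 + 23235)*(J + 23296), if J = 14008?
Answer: 1201412624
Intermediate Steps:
(8971 + 23235)*(J + 23296) = (8971 + 23235)*(14008 + 23296) = 32206*37304 = 1201412624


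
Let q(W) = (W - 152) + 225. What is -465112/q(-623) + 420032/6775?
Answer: 67643028/74525 ≈ 907.66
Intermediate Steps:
q(W) = 73 + W (q(W) = (-152 + W) + 225 = 73 + W)
-465112/q(-623) + 420032/6775 = -465112/(73 - 623) + 420032/6775 = -465112/(-550) + 420032*(1/6775) = -465112*(-1/550) + 420032/6775 = 232556/275 + 420032/6775 = 67643028/74525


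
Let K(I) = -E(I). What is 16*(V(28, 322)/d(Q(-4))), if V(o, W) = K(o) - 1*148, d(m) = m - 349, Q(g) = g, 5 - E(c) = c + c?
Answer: 1552/353 ≈ 4.3966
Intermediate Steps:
E(c) = 5 - 2*c (E(c) = 5 - (c + c) = 5 - 2*c)
K(I) = -5 + 2*I (K(I) = -(5 - 2*I) = -5 + 2*I)
d(m) = -349 + m
V(o, W) = -153 + 2*o (V(o, W) = (-5 + 2*o) - 1*148 = (-5 + 2*o) - 148 = -153 + 2*o)
16*(V(28, 322)/d(Q(-4))) = 16*((-153 + 2*28)/(-349 - 4)) = 16*((-153 + 56)/(-353)) = 16*(-97*(-1/353)) = 16*(97/353) = 1552/353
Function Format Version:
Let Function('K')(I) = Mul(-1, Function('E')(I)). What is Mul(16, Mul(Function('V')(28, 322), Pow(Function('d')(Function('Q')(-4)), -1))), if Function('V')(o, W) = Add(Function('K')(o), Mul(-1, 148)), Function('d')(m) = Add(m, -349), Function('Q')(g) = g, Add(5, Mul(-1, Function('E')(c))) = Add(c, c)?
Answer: Rational(1552, 353) ≈ 4.3966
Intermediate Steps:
Function('E')(c) = Add(5, Mul(-2, c)) (Function('E')(c) = Add(5, Mul(-1, Add(c, c))) = Add(5, Mul(-1, Mul(2, c))) = Add(5, Mul(-2, c)))
Function('K')(I) = Add(-5, Mul(2, I)) (Function('K')(I) = Mul(-1, Add(5, Mul(-2, I))) = Add(-5, Mul(2, I)))
Function('d')(m) = Add(-349, m)
Function('V')(o, W) = Add(-153, Mul(2, o)) (Function('V')(o, W) = Add(Add(-5, Mul(2, o)), Mul(-1, 148)) = Add(Add(-5, Mul(2, o)), -148) = Add(-153, Mul(2, o)))
Mul(16, Mul(Function('V')(28, 322), Pow(Function('d')(Function('Q')(-4)), -1))) = Mul(16, Mul(Add(-153, Mul(2, 28)), Pow(Add(-349, -4), -1))) = Mul(16, Mul(Add(-153, 56), Pow(-353, -1))) = Mul(16, Mul(-97, Rational(-1, 353))) = Mul(16, Rational(97, 353)) = Rational(1552, 353)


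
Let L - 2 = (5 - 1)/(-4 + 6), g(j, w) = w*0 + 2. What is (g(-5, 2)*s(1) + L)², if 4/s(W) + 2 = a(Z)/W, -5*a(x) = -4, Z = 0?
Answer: 64/9 ≈ 7.1111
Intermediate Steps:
a(x) = ⅘ (a(x) = -⅕*(-4) = ⅘)
g(j, w) = 2 (g(j, w) = 0 + 2 = 2)
s(W) = 4/(-2 + 4/(5*W))
L = 4 (L = 2 + (5 - 1)/(-4 + 6) = 2 + 4/2 = 2 + 4*(½) = 2 + 2 = 4)
(g(-5, 2)*s(1) + L)² = (2*(-10*1/(-2 + 5*1)) + 4)² = (2*(-10*1/(-2 + 5)) + 4)² = (2*(-10*1/3) + 4)² = (2*(-10*1*⅓) + 4)² = (2*(-10/3) + 4)² = (-20/3 + 4)² = (-8/3)² = 64/9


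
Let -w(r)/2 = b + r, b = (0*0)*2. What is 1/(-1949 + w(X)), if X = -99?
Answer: -1/1751 ≈ -0.00057110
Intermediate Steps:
b = 0 (b = 0*2 = 0)
w(r) = -2*r (w(r) = -2*(0 + r) = -2*r)
1/(-1949 + w(X)) = 1/(-1949 - 2*(-99)) = 1/(-1949 + 198) = 1/(-1751) = -1/1751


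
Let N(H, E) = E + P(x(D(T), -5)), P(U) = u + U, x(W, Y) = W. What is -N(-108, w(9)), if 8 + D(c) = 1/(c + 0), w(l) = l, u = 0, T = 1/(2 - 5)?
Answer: 2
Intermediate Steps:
T = -⅓ (T = 1/(-3) = -⅓ ≈ -0.33333)
D(c) = -8 + 1/c (D(c) = -8 + 1/(c + 0) = -8 + 1/c)
P(U) = U (P(U) = 0 + U = U)
N(H, E) = -11 + E (N(H, E) = E + (-8 + 1/(-⅓)) = E + (-8 - 3) = E - 11 = -11 + E)
-N(-108, w(9)) = -(-11 + 9) = -1*(-2) = 2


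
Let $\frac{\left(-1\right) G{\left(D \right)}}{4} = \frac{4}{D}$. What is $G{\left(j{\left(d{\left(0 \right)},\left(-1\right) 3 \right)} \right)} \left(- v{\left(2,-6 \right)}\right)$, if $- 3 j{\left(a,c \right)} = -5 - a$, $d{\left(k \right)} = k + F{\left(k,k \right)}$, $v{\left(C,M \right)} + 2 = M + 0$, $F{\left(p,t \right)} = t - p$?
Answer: $- \frac{384}{5} \approx -76.8$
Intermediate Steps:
$v{\left(C,M \right)} = -2 + M$ ($v{\left(C,M \right)} = -2 + \left(M + 0\right) = -2 + M$)
$d{\left(k \right)} = k$ ($d{\left(k \right)} = k + \left(k - k\right) = k + 0 = k$)
$j{\left(a,c \right)} = \frac{5}{3} + \frac{a}{3}$ ($j{\left(a,c \right)} = - \frac{-5 - a}{3} = \frac{5}{3} + \frac{a}{3}$)
$G{\left(D \right)} = - \frac{16}{D}$ ($G{\left(D \right)} = - 4 \frac{4}{D} = - \frac{16}{D}$)
$G{\left(j{\left(d{\left(0 \right)},\left(-1\right) 3 \right)} \right)} \left(- v{\left(2,-6 \right)}\right) = - \frac{16}{\frac{5}{3} + \frac{1}{3} \cdot 0} \left(- (-2 - 6)\right) = - \frac{16}{\frac{5}{3} + 0} \left(\left(-1\right) \left(-8\right)\right) = - \frac{16}{\frac{5}{3}} \cdot 8 = \left(-16\right) \frac{3}{5} \cdot 8 = \left(- \frac{48}{5}\right) 8 = - \frac{384}{5}$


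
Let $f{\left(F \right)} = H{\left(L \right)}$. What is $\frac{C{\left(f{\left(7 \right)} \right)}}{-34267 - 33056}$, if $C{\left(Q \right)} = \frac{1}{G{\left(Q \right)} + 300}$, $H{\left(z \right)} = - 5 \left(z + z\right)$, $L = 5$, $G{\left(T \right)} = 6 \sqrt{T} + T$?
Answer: $\frac{i}{673230 \left(- 25 i + 3 \sqrt{2}\right)} \approx -5.7752 \cdot 10^{-8} + 9.8008 \cdot 10^{-9} i$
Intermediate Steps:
$G{\left(T \right)} = T + 6 \sqrt{T}$
$H{\left(z \right)} = - 10 z$ ($H{\left(z \right)} = - 5 \cdot 2 z = - 10 z$)
$f{\left(F \right)} = -50$ ($f{\left(F \right)} = \left(-10\right) 5 = -50$)
$C{\left(Q \right)} = \frac{1}{300 + Q + 6 \sqrt{Q}}$ ($C{\left(Q \right)} = \frac{1}{\left(Q + 6 \sqrt{Q}\right) + 300} = \frac{1}{300 + Q + 6 \sqrt{Q}}$)
$\frac{C{\left(f{\left(7 \right)} \right)}}{-34267 - 33056} = \frac{1}{\left(300 - 50 + 6 \sqrt{-50}\right) \left(-34267 - 33056\right)} = \frac{1}{\left(300 - 50 + 6 \cdot 5 i \sqrt{2}\right) \left(-34267 - 33056\right)} = \frac{1}{\left(300 - 50 + 30 i \sqrt{2}\right) \left(-67323\right)} = \frac{1}{250 + 30 i \sqrt{2}} \left(- \frac{1}{67323}\right) = - \frac{1}{67323 \left(250 + 30 i \sqrt{2}\right)}$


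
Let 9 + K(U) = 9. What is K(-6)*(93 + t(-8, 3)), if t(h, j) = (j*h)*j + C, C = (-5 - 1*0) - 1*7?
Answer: 0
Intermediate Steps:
K(U) = 0 (K(U) = -9 + 9 = 0)
C = -12 (C = (-5 + 0) - 7 = -5 - 7 = -12)
t(h, j) = -12 + h*j**2 (t(h, j) = (j*h)*j - 12 = (h*j)*j - 12 = h*j**2 - 12 = -12 + h*j**2)
K(-6)*(93 + t(-8, 3)) = 0*(93 + (-12 - 8*3**2)) = 0*(93 + (-12 - 8*9)) = 0*(93 + (-12 - 72)) = 0*(93 - 84) = 0*9 = 0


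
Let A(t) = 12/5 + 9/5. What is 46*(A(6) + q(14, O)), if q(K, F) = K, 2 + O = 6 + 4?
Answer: 4186/5 ≈ 837.20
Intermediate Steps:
O = 8 (O = -2 + (6 + 4) = -2 + 10 = 8)
A(t) = 21/5 (A(t) = 12*(⅕) + 9*(⅕) = 12/5 + 9/5 = 21/5)
46*(A(6) + q(14, O)) = 46*(21/5 + 14) = 46*(91/5) = 4186/5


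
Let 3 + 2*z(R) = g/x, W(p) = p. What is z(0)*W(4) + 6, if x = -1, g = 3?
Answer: -6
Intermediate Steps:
z(R) = -3 (z(R) = -3/2 + (3/(-1))/2 = -3/2 + (3*(-1))/2 = -3/2 + (1/2)*(-3) = -3/2 - 3/2 = -3)
z(0)*W(4) + 6 = -3*4 + 6 = -12 + 6 = -6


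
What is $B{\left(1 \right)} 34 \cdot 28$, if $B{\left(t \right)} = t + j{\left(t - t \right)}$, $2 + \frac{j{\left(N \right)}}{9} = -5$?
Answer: $-59024$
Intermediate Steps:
$j{\left(N \right)} = -63$ ($j{\left(N \right)} = -18 + 9 \left(-5\right) = -18 - 45 = -63$)
$B{\left(t \right)} = -63 + t$ ($B{\left(t \right)} = t - 63 = -63 + t$)
$B{\left(1 \right)} 34 \cdot 28 = \left(-63 + 1\right) 34 \cdot 28 = \left(-62\right) 34 \cdot 28 = \left(-2108\right) 28 = -59024$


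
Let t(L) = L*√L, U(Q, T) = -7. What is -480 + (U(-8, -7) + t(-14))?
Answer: -487 - 14*I*√14 ≈ -487.0 - 52.383*I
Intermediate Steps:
t(L) = L^(3/2)
-480 + (U(-8, -7) + t(-14)) = -480 + (-7 + (-14)^(3/2)) = -480 + (-7 - 14*I*√14) = -487 - 14*I*√14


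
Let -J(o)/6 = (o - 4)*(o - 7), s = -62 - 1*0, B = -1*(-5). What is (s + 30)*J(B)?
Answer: -384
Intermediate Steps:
B = 5
s = -62 (s = -62 + 0 = -62)
J(o) = -6*(-7 + o)*(-4 + o) (J(o) = -6*(o - 4)*(o - 7) = -6*(-4 + o)*(-7 + o) = -6*(-7 + o)*(-4 + o))
(s + 30)*J(B) = (-62 + 30)*(-168 - 6*5**2 + 66*5) = -32*(-168 - 6*25 + 330) = -32*(-168 - 150 + 330) = -32*12 = -384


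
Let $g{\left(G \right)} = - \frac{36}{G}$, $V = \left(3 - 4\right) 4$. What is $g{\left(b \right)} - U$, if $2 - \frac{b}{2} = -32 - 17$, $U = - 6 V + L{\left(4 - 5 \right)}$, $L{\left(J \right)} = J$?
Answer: $- \frac{397}{17} \approx -23.353$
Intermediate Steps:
$V = -4$ ($V = \left(-1\right) 4 = -4$)
$U = 23$ ($U = \left(-6\right) \left(-4\right) + \left(4 - 5\right) = 24 + \left(4 - 5\right) = 24 - 1 = 23$)
$b = 102$ ($b = 4 - 2 \left(-32 - 17\right) = 4 - -98 = 4 + 98 = 102$)
$g{\left(b \right)} - U = - \frac{36}{102} - 23 = \left(-36\right) \frac{1}{102} - 23 = - \frac{6}{17} - 23 = - \frac{397}{17}$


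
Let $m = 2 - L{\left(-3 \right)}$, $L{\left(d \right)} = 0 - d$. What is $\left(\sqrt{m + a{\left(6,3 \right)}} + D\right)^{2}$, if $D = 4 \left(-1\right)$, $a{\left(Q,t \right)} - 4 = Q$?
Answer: $1$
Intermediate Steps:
$L{\left(d \right)} = - d$
$a{\left(Q,t \right)} = 4 + Q$
$m = -1$ ($m = 2 - \left(-1\right) \left(-3\right) = 2 - 3 = -1$)
$D = -4$
$\left(\sqrt{m + a{\left(6,3 \right)}} + D\right)^{2} = \left(\sqrt{-1 + \left(4 + 6\right)} - 4\right)^{2} = \left(\sqrt{-1 + 10} - 4\right)^{2} = \left(\sqrt{9} - 4\right)^{2} = \left(3 - 4\right)^{2} = \left(-1\right)^{2} = 1$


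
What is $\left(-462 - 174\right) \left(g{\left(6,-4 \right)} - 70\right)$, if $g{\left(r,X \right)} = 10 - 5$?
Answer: $41340$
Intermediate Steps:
$g{\left(r,X \right)} = 5$
$\left(-462 - 174\right) \left(g{\left(6,-4 \right)} - 70\right) = \left(-462 - 174\right) \left(5 - 70\right) = \left(-636\right) \left(-65\right) = 41340$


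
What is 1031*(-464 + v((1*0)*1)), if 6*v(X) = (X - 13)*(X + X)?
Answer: -478384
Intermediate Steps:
v(X) = X*(-13 + X)/3 (v(X) = ((X - 13)*(X + X))/6 = ((-13 + X)*(2*X))/6 = (2*X*(-13 + X))/6 = X*(-13 + X)/3)
1031*(-464 + v((1*0)*1)) = 1031*(-464 + ((1*0)*1)*(-13 + (1*0)*1)/3) = 1031*(-464 + (0*1)*(-13 + 0*1)/3) = 1031*(-464 + (⅓)*0*(-13 + 0)) = 1031*(-464 + (⅓)*0*(-13)) = 1031*(-464 + 0) = 1031*(-464) = -478384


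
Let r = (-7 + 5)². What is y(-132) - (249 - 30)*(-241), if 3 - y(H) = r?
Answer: 52778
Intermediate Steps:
r = 4 (r = (-2)² = 4)
y(H) = -1 (y(H) = 3 - 1*4 = 3 - 4 = -1)
y(-132) - (249 - 30)*(-241) = -1 - (249 - 30)*(-241) = -1 - 219*(-241) = -1 - 1*(-52779) = -1 + 52779 = 52778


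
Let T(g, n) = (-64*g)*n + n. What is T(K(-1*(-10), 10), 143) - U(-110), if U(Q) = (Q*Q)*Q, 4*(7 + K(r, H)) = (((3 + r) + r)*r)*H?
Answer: -3867193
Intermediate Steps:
K(r, H) = -7 + H*r*(3 + 2*r)/4 (K(r, H) = -7 + ((((3 + r) + r)*r)*H)/4 = -7 + (((3 + 2*r)*r)*H)/4 = -7 + ((r*(3 + 2*r))*H)/4 = -7 + (H*r*(3 + 2*r))/4 = -7 + H*r*(3 + 2*r)/4)
T(g, n) = n - 64*g*n (T(g, n) = -64*g*n + n = n - 64*g*n)
U(Q) = Q**3 (U(Q) = Q**2*Q = Q**3)
T(K(-1*(-10), 10), 143) - U(-110) = 143*(1 - 64*(-7 + (1/2)*10*(-1*(-10))**2 + (3/4)*10*(-1*(-10)))) - 1*(-110)**3 = 143*(1 - 64*(-7 + (1/2)*10*10**2 + (3/4)*10*10)) - 1*(-1331000) = 143*(1 - 64*(-7 + (1/2)*10*100 + 75)) + 1331000 = 143*(1 - 64*(-7 + 500 + 75)) + 1331000 = 143*(1 - 64*568) + 1331000 = 143*(1 - 36352) + 1331000 = 143*(-36351) + 1331000 = -5198193 + 1331000 = -3867193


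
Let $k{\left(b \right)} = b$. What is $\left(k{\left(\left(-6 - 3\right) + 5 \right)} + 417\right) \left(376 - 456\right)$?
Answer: $-33040$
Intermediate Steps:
$\left(k{\left(\left(-6 - 3\right) + 5 \right)} + 417\right) \left(376 - 456\right) = \left(\left(\left(-6 - 3\right) + 5\right) + 417\right) \left(376 - 456\right) = \left(\left(-9 + 5\right) + 417\right) \left(-80\right) = \left(-4 + 417\right) \left(-80\right) = 413 \left(-80\right) = -33040$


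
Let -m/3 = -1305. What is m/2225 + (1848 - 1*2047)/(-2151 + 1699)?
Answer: 442471/201140 ≈ 2.1998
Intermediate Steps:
m = 3915 (m = -3*(-1305) = 3915)
m/2225 + (1848 - 1*2047)/(-2151 + 1699) = 3915/2225 + (1848 - 1*2047)/(-2151 + 1699) = 3915*(1/2225) + (1848 - 2047)/(-452) = 783/445 - 199*(-1/452) = 783/445 + 199/452 = 442471/201140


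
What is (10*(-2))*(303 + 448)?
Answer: -15020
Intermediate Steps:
(10*(-2))*(303 + 448) = -20*751 = -15020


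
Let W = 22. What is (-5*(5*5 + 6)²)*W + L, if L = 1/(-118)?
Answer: -12473781/118 ≈ -1.0571e+5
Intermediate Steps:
L = -1/118 ≈ -0.0084746
(-5*(5*5 + 6)²)*W + L = -5*(5*5 + 6)²*22 - 1/118 = -5*(25 + 6)²*22 - 1/118 = -5*31²*22 - 1/118 = -5*961*22 - 1/118 = -4805*22 - 1/118 = -105710 - 1/118 = -12473781/118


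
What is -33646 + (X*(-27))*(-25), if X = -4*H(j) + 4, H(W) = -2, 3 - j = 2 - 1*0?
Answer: -25546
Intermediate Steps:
j = 1 (j = 3 - (2 - 1*0) = 3 - (2 + 0) = 3 - 1*2 = 3 - 2 = 1)
X = 12 (X = -4*(-2) + 4 = 8 + 4 = 12)
-33646 + (X*(-27))*(-25) = -33646 + (12*(-27))*(-25) = -33646 - 324*(-25) = -33646 + 8100 = -25546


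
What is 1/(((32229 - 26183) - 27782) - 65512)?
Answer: -1/87248 ≈ -1.1462e-5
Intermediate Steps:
1/(((32229 - 26183) - 27782) - 65512) = 1/((6046 - 27782) - 65512) = 1/(-21736 - 65512) = 1/(-87248) = -1/87248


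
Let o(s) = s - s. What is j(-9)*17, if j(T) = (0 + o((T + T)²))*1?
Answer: 0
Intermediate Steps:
o(s) = 0
j(T) = 0 (j(T) = (0 + 0)*1 = 0*1 = 0)
j(-9)*17 = 0*17 = 0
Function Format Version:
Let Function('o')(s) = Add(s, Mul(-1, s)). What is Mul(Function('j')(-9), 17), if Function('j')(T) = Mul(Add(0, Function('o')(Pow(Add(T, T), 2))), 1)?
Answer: 0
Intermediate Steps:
Function('o')(s) = 0
Function('j')(T) = 0 (Function('j')(T) = Mul(Add(0, 0), 1) = Mul(0, 1) = 0)
Mul(Function('j')(-9), 17) = Mul(0, 17) = 0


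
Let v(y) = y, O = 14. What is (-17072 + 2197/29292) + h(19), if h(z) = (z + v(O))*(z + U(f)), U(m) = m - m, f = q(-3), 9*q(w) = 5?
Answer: -481704743/29292 ≈ -16445.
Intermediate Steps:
q(w) = 5/9 (q(w) = (⅑)*5 = 5/9)
f = 5/9 ≈ 0.55556
U(m) = 0
h(z) = z*(14 + z) (h(z) = (z + 14)*(z + 0) = (14 + z)*z = z*(14 + z))
(-17072 + 2197/29292) + h(19) = (-17072 + 2197/29292) + 19*(14 + 19) = (-17072 + 2197*(1/29292)) + 19*33 = (-17072 + 2197/29292) + 627 = -500070827/29292 + 627 = -481704743/29292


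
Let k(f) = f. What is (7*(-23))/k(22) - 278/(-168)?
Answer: -5233/924 ≈ -5.6634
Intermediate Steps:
(7*(-23))/k(22) - 278/(-168) = (7*(-23))/22 - 278/(-168) = -161*1/22 - 278*(-1/168) = -161/22 + 139/84 = -5233/924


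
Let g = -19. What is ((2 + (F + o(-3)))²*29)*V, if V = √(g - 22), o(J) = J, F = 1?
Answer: 0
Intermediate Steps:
V = I*√41 (V = √(-19 - 22) = √(-41) = I*√41 ≈ 6.4031*I)
((2 + (F + o(-3)))²*29)*V = ((2 + (1 - 3))²*29)*(I*√41) = ((2 - 2)²*29)*(I*√41) = (0²*29)*(I*√41) = (0*29)*(I*√41) = 0*(I*√41) = 0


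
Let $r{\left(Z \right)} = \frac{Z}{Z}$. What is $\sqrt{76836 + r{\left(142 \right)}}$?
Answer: $\sqrt{76837} \approx 277.19$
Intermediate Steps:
$r{\left(Z \right)} = 1$
$\sqrt{76836 + r{\left(142 \right)}} = \sqrt{76836 + 1} = \sqrt{76837}$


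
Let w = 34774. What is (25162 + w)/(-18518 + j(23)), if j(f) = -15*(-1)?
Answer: -59936/18503 ≈ -3.2393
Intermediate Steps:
j(f) = 15
(25162 + w)/(-18518 + j(23)) = (25162 + 34774)/(-18518 + 15) = 59936/(-18503) = 59936*(-1/18503) = -59936/18503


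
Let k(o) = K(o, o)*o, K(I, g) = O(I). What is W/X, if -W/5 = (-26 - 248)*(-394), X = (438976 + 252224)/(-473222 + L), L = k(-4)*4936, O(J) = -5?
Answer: 1684572413/5760 ≈ 2.9246e+5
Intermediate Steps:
K(I, g) = -5
k(o) = -5*o
L = 98720 (L = -5*(-4)*4936 = 20*4936 = 98720)
X = -115200/62417 (X = (438976 + 252224)/(-473222 + 98720) = 691200/(-374502) = 691200*(-1/374502) = -115200/62417 ≈ -1.8457)
W = -539780 (W = -5*(-26 - 248)*(-394) = -(-1370)*(-394) = -5*107956 = -539780)
W/X = -539780/(-115200/62417) = -539780*(-62417/115200) = 1684572413/5760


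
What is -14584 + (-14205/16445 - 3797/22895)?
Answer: -1098276869548/75301655 ≈ -14585.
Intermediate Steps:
-14584 + (-14205/16445 - 3797/22895) = -14584 + (-14205*1/16445 - 3797*1/22895) = -14584 + (-2841/3289 - 3797/22895) = -14584 - 77533028/75301655 = -1098276869548/75301655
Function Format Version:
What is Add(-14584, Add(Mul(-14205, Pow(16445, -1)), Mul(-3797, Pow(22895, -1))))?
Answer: Rational(-1098276869548, 75301655) ≈ -14585.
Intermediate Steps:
Add(-14584, Add(Mul(-14205, Pow(16445, -1)), Mul(-3797, Pow(22895, -1)))) = Add(-14584, Add(Mul(-14205, Rational(1, 16445)), Mul(-3797, Rational(1, 22895)))) = Add(-14584, Add(Rational(-2841, 3289), Rational(-3797, 22895))) = Add(-14584, Rational(-77533028, 75301655)) = Rational(-1098276869548, 75301655)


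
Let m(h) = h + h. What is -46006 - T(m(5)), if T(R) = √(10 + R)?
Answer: -46006 - 2*√5 ≈ -46011.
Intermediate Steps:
m(h) = 2*h
-46006 - T(m(5)) = -46006 - √(10 + 2*5) = -46006 - √(10 + 10) = -46006 - √20 = -46006 - 2*√5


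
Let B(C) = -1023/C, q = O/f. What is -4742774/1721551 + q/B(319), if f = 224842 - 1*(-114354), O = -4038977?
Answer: 307893223219/321341531412 ≈ 0.95815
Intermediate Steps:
f = 339196 (f = 224842 + 114354 = 339196)
q = -4038977/339196 ≈ -11.908
-4742774/1721551 + q/B(319) = -4742774/1721551 - 4038977/(339196*((-1023/319))) = -4742774*1/1721551 - 4038977/(339196*((-1023*1/319))) = -4742774/1721551 - 4038977/(339196*(-93/29)) = -4742774/1721551 - 4038977/339196*(-29/93) = -4742774/1721551 + 117130333/31545228 = 307893223219/321341531412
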